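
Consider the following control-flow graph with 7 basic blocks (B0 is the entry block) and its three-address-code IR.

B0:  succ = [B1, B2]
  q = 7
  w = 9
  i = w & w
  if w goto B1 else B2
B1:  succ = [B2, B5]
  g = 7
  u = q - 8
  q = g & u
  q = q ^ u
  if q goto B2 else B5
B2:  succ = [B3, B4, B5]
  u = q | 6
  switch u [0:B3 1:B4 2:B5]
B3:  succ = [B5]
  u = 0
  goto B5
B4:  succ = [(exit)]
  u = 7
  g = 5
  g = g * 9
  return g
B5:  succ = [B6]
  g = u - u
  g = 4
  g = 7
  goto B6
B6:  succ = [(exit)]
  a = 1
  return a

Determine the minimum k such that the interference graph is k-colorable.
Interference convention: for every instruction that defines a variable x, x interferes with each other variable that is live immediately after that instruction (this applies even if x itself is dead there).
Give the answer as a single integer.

Answer: 3

Analysis:
Per-block:
  B0: def={i,q,w} ue=∅
  B1: def={g,q,u} ue={q}
  B2: def={u} ue={q}
  B3: def={u} ue=∅
  B4: def={g,u} ue=∅
  B5: def={g} ue={u}
  B6: def={a} ue=∅

Liveness:
  B0 li=∅ lo={q}
  B1 li={q} lo={q,u}
  B2 li={q} lo={u}
  B3 li=∅ lo={u}
  B4 li=∅ lo=∅
  B5 li={u} lo=∅
  B6 li=∅ lo=∅

Conflict graph:
  a: ∅
  g: {q,u}
  i: {q,w}
  q: {g,i,u,w}
  u: {g,q}
  w: {i,q}

Chromatic number:
  {g,q,u} pairwise interfere (3-clique) ⇒ χ ≥ 3
  3-colouring: c0={a,q}  c1={g,i}  c2={u,w}
  χ = 3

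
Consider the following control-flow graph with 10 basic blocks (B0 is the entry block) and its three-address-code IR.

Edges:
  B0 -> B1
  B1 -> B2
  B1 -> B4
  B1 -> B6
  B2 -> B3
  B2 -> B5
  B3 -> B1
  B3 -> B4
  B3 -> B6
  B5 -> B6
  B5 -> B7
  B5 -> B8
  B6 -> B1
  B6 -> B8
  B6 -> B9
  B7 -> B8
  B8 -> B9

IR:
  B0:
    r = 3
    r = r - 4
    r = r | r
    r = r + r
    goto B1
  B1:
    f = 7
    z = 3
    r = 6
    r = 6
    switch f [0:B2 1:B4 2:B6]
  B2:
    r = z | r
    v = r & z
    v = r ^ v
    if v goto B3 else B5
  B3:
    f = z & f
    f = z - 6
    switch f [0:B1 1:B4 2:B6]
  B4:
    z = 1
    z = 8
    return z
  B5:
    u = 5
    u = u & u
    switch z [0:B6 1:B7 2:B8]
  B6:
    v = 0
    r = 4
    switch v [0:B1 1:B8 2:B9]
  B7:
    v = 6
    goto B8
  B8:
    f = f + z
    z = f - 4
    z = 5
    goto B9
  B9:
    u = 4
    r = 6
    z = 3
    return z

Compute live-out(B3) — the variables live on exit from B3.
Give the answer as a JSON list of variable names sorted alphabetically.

Answer: ["f", "z"]

Working:
def/use:
  B0 def {r} use ∅
  B1 def {f,r,z} use ∅
  B2 def {r,v} use {r,z}
  B3 def {f} use {f,z}
  B4 def {z} use ∅
  B5 def {u} use {z}
  B6 def {r,v} use ∅
  B7 def {v} use ∅
  B8 def {f,z} use {f,z}
  B9 def {r,u,z} use ∅

Backward fixpoint:
  B0: in=∅ out=∅
  B1: in=∅ out={f,r,z}
  B2: in={f,r,z} out={f,z}
  B3: in={f,z} out={f,z}
  B4: in=∅ out=∅
  B5: in={f,z} out={f,z}
  B6: in={f,z} out={f,z}
  B7: in={f,z} out={f,z}
  B8: in={f,z} out=∅
  B9: in=∅ out=∅

live-out(B3) = ["f", "z"]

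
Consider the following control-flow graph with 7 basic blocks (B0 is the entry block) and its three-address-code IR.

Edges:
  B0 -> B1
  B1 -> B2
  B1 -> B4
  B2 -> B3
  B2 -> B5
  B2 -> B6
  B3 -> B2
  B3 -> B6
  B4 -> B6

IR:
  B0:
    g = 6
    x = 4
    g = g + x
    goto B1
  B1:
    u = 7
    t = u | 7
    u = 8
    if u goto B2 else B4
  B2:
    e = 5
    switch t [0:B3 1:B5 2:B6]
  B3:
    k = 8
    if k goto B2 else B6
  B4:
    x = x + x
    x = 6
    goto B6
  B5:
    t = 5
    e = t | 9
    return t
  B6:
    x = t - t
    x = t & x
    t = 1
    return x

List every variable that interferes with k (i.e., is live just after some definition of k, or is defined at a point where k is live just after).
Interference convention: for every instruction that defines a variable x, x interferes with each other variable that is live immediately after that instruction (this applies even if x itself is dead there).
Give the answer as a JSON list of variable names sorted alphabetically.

Block summaries:
  B0: def={g,x} ue=∅
  B1: def={t,u} ue=∅
  B2: def={e} ue={t}
  B3: def={k} ue=∅
  B4: def={x} ue={x}
  B5: def={e,t} ue=∅
  B6: def={t,x} ue={t}

Liveness:
  B0: in=∅ out={x}
  B1: in={x} out={t,x}
  B2: in={t} out={t}
  B3: in={t} out={t}
  B4: in={t,x} out={t}
  B5: in=∅ out=∅
  B6: in={t} out=∅

Conflict graph:
  e↔{t}
  g↔{x}
  k↔{t}
  t↔{e,k,u,x}
  u↔{t,x}
  x↔{g,t,u}

N(k) = ["t"]

Answer: ["t"]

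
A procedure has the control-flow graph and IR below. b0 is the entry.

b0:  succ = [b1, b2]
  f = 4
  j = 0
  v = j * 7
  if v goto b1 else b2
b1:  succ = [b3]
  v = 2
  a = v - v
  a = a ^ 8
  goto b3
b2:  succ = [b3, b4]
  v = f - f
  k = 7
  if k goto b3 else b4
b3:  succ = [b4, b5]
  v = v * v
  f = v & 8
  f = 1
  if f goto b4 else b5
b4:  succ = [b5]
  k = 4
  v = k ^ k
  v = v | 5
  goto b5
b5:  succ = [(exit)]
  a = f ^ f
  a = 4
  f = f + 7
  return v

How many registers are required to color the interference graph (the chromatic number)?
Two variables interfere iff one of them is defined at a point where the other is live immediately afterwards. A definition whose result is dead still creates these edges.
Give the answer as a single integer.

Answer: 3

Analysis:
Per-block:
  b0 def {f,j,v} use ∅
  b1 def {a,v} use ∅
  b2 def {k,v} use {f}
  b3 def {f,v} use {v}
  b4 def {k,v} use ∅
  b5 def {a,f} use {f,v}

Live sets:
  live b0: ∅→{f}
  live b1: ∅→{v}
  live b2: {f}→{f,v}
  live b3: {v}→{f,v}
  live b4: {f}→{f,v}
  live b5: {f,v}→∅

Interfere edges:
  a — {f,v}
  f — {a,j,k,v}
  j — {f}
  k — {f,v}
  v — {a,f,k}

Chromatic number:
  lower bound: {a,f,v} mutually conflict ⇒ χ ≥ 3
  3-colouring: R0={f}  R1={j,v}  R2={a,k}
  χ = 3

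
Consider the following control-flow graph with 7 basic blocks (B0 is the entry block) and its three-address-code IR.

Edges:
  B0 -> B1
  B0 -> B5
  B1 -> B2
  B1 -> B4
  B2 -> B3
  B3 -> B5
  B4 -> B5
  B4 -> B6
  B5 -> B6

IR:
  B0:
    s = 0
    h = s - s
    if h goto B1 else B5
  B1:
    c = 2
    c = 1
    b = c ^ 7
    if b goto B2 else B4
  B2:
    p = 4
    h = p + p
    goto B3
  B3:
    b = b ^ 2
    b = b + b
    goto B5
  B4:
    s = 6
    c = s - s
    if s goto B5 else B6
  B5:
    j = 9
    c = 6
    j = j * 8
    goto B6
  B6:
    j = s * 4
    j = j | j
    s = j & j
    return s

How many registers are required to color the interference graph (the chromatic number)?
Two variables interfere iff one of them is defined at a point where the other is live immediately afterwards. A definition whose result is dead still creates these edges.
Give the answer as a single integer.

def/use:
  B0 def {h,s} use ∅
  B1 def {b,c} use ∅
  B2 def {h,p} use ∅
  B3 def {b} use {b}
  B4 def {c,s} use ∅
  B5 def {c,j} use ∅
  B6 def {j,s} use {s}

Liveness:
  live B0: ∅→{s}
  live B1: {s}→{b,s}
  live B2: {b,s}→{b,s}
  live B3: {b,s}→{s}
  live B4: ∅→{s}
  live B5: {s}→{s}
  live B6: {s}→∅

Conflict graph:
  b — {h,p,s}
  c — {j,s}
  h — {b,s}
  j — {c,s}
  p — {b,s}
  s — {b,c,h,j,p}

Colouring:
  clique {b,h,s} ⇒ need ≥ 3
  assign b→c1 c→c1 h→c2 j→c2 p→c2 s→c0 — no edge inside a register ⇒ χ ≤ 3
  χ = 3

Answer: 3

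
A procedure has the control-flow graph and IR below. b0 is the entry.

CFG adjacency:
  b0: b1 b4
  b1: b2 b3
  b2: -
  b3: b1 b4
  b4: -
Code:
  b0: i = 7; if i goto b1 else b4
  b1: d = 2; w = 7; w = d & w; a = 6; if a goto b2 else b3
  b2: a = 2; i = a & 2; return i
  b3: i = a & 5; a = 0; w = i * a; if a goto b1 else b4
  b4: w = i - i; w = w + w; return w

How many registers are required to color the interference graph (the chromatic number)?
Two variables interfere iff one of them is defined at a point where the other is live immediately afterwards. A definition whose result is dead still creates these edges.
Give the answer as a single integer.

Answer: 3

Derivation:
Per-block:
  b0: def={i} ue=∅
  b1: def={a,d,w} ue=∅
  b2: def={a,i} ue=∅
  b3: def={a,i,w} ue={a}
  b4: def={w} ue={i}

Liveness:
  live b0: ∅→{i}
  live b1: ∅→{a}
  live b2: ∅→∅
  live b3: {a}→{i}
  live b4: {i}→∅

Interference:
  a: {i,w}
  d: {w}
  i: {a,w}
  w: {a,d,i}

Chromatic number:
  lower bound: {a,i,w} mutually conflict ⇒ χ ≥ 3
  3-colouring: r0={w}  r1={a,d}  r2={i}
  χ = 3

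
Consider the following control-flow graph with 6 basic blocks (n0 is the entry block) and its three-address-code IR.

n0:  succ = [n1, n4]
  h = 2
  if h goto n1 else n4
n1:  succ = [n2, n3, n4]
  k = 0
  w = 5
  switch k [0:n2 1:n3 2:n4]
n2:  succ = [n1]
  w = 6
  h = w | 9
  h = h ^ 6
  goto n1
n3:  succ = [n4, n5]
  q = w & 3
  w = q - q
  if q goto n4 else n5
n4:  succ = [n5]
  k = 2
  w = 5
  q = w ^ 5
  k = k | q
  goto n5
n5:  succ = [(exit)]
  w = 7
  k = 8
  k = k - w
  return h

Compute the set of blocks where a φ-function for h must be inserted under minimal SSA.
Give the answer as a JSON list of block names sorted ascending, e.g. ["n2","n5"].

idom tree: n1←n0 n2←n1 n3←n1 n4←n0 n5←n0
Join-block Dom:
  n1: preds {n0,n2}: {n0} ∩ {n0,n1,n2} = {n0}; idom=n0
  n4: preds {n0,n1,n3}: {n0} ∩ {n0,n1} ∩ {n0,n1,n3} = {n0}; idom=n0
  n5: preds {n3,n4}: {n0,n1,n3} ∩ {n0,n4} = {n0}; idom=n0

DF derivation:
  n1←n0: walk · to n0
  n1←n2: walk n2→n1 to n0
  n4←n0: walk · to n0
  n4←n1: walk n1 to n0
  n4←n3: walk n3→n1 to n0
  n5←n3: walk n3→n1 to n0
  n5←n4: walk n4 to n0
  n0 → ∅
  n1 → {n1,n4,n5}
  n2 → {n1}
  n3 → {n4,n5}
  n4 → {n5}
  n5 → ∅

φ for h: defs {n0,n2}
  DF⁺ = {n1,n4,n5}

Answer: ["n1", "n4", "n5"]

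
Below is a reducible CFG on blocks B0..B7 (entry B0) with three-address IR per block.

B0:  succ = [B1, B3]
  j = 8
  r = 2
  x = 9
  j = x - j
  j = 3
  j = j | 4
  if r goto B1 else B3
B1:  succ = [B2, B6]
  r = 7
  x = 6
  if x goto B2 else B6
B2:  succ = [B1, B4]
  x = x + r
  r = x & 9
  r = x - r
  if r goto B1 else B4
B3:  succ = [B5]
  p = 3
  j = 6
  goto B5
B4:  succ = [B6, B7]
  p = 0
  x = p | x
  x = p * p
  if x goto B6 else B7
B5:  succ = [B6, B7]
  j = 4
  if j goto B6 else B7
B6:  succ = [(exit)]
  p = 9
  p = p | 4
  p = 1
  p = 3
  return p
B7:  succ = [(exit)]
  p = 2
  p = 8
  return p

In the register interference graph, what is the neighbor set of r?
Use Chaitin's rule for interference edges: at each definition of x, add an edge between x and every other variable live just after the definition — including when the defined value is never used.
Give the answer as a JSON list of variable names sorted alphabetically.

def/use:
  B0 def {j,r,x} use ∅
  B1 def {r,x} use ∅
  B2 def {r,x} use {r,x}
  B3 def {j,p} use ∅
  B4 def {p,x} use {x}
  B5 def {j} use ∅
  B6 def {p} use ∅
  B7 def {p} use ∅

Backward fixpoint:
  B0 li=∅ lo=∅
  B1 li=∅ lo={r,x}
  B2 li={r,x} lo={x}
  B3 li=∅ lo=∅
  B4 li={x} lo=∅
  B5 li=∅ lo=∅
  B6 li=∅ lo=∅
  B7 li=∅ lo=∅

Interference:
  j: {r,x}
  p: {x}
  r: {j,x}
  x: {j,p,r}

N(r) = ["j", "x"]

Answer: ["j", "x"]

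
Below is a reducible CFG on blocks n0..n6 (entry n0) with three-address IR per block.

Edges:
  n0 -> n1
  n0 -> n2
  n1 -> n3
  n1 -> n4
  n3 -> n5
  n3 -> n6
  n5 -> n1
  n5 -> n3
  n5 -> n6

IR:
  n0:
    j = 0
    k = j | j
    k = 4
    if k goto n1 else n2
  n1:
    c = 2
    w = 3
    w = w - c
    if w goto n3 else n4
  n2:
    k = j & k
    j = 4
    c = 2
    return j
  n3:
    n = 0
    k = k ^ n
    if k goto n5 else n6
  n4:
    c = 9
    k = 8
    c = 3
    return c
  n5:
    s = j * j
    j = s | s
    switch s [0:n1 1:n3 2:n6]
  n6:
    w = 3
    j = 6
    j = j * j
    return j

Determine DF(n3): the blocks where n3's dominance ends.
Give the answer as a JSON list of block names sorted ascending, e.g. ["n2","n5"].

idom tree: n1←n0 n2←n0 n3←n1 n4←n1 n5←n3 n6←n3
Join-block Dom:
  n1: preds {n0,n5}: {n0} ∩ {n0,n1,n3,n5} = {n0}; idom=n0
  n3: preds {n1,n5}: {n0,n1} ∩ {n0,n1,n3,n5} = {n0,n1}; idom=n1
  n6: preds {n3,n5}: {n0,n1,n3} ∩ {n0,n1,n3,n5} = {n0,n1,n3}; idom=n3

Frontier:
  n1←n0: walk · to n0
  n1←n5: walk n5→n3→n1 to n0
  n3←n1: walk · to n1
  n3←n5: walk n5→n3 to n1
  n6←n3: walk · to n3
  n6←n5: walk n5 to n3
  n0: DF=∅
  n1: DF={n1}
  n2: DF=∅
  n3: DF={n1,n3}
  n4: DF=∅
  n5: DF={n1,n3,n6}
  n6: DF=∅

DF(n3) = ["n1", "n3"]

Answer: ["n1", "n3"]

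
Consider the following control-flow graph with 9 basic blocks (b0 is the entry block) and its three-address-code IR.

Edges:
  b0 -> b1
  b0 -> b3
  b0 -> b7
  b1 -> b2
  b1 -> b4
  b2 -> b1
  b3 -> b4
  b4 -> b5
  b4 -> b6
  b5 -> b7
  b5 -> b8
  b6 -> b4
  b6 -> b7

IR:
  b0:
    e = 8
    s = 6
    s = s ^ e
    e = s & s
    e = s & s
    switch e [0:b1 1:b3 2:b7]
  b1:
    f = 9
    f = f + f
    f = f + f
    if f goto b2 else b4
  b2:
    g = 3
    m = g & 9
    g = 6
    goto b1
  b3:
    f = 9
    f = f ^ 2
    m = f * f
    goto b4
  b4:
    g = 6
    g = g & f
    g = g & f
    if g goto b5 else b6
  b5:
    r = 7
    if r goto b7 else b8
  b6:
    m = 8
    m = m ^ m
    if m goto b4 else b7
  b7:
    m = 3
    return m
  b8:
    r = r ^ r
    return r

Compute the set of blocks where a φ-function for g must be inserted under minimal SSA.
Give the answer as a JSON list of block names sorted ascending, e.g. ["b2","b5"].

Answer: ["b1", "b4", "b7"]

Derivation:
idom tree: b1←b0 b2←b1 b3←b0 b4←b0 b5←b4 b6←b4 b7←b0 b8←b5
Dom at joins:
  b1: preds {b0,b2}: {b0} ∩ {b0,b1,b2} = {b0}; idom=b0
  b4: preds {b1,b3,b6}: {b0,b1} ∩ {b0,b3} ∩ {b0,b4,b6} = {b0}; idom=b0
  b7: preds {b0,b5,b6}: {b0} ∩ {b0,b4,b5} ∩ {b0,b4,b6} = {b0}; idom=b0

DF derivation:
  join b1 pred b0: · stop@b0
  join b1 pred b2: b2→b1 stop@b0
  join b4 pred b1: b1 stop@b0
  join b4 pred b3: b3 stop@b0
  join b4 pred b6: b6→b4 stop@b0
  join b7 pred b0: · stop@b0
  join b7 pred b5: b5→b4 stop@b0
  join b7 pred b6: b6→b4 stop@b0
  DF(b0)=∅
  DF(b1)={b1,b4}
  DF(b2)={b1}
  DF(b3)={b4}
  DF(b4)={b4,b7}
  DF(b5)={b7}
  DF(b6)={b4,b7}
  DF(b7)=∅
  DF(b8)=∅

φ for g: defs {b2,b4}
  DF⁺ = {b1,b4,b7}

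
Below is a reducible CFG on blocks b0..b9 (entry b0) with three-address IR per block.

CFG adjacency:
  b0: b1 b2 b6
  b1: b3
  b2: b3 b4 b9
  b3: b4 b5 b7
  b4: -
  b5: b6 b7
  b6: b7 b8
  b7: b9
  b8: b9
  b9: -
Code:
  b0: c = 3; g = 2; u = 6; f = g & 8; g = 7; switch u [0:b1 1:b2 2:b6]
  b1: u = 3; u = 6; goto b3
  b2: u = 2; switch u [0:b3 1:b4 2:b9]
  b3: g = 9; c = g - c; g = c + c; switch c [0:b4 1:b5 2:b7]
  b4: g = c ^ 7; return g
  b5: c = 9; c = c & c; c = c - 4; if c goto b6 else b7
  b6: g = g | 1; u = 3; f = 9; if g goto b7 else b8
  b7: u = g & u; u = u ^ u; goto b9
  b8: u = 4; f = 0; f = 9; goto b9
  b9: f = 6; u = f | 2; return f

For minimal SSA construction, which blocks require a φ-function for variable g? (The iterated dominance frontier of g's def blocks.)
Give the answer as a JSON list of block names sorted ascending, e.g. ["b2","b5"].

idom tree: b1←b0 b2←b0 b3←b0 b4←b0 b5←b3 b6←b0 b7←b0 b8←b6 b9←b0
Dom at joins:
  b3: preds {b1,b2}: {b0,b1} ∩ {b0,b2} = {b0}; idom=b0
  b4: preds {b2,b3}: {b0,b2} ∩ {b0,b3} = {b0}; idom=b0
  b6: preds {b0,b5}: {b0} ∩ {b0,b3,b5} = {b0}; idom=b0
  b7: preds {b3,b5,b6}: {b0,b3} ∩ {b0,b3,b5} ∩ {b0,b6} = {b0}; idom=b0
  b9: preds {b2,b7,b8}: {b0,b2} ∩ {b0,b7} ∩ {b0,b6,b8} = {b0}; idom=b0

DF walk-up:
  join b3 pred b1: b1 stop@b0
  join b3 pred b2: b2 stop@b0
  join b4 pred b2: b2 stop@b0
  join b4 pred b3: b3 stop@b0
  join b6 pred b0: · stop@b0
  join b6 pred b5: b5→b3 stop@b0
  join b7 pred b3: b3 stop@b0
  join b7 pred b5: b5→b3 stop@b0
  join b7 pred b6: b6 stop@b0
  join b9 pred b2: b2 stop@b0
  join b9 pred b7: b7 stop@b0
  join b9 pred b8: b8→b6 stop@b0
  DF(b0)=∅
  DF(b1)={b3}
  DF(b2)={b3,b4,b9}
  DF(b3)={b4,b6,b7}
  DF(b4)=∅
  DF(b5)={b6,b7}
  DF(b6)={b7,b9}
  DF(b7)={b9}
  DF(b8)={b9}
  DF(b9)=∅

φ for g: defs {b0,b3,b4,b6}
  DF⁺ = {b4,b6,b7,b9}

Answer: ["b4", "b6", "b7", "b9"]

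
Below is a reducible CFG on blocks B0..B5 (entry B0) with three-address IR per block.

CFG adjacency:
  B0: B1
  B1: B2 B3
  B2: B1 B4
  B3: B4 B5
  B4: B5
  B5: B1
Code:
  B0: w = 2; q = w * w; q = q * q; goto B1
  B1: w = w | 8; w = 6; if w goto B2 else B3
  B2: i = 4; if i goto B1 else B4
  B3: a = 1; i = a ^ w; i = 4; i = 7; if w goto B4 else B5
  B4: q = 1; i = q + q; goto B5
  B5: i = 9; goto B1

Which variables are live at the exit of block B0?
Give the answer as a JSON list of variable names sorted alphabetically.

def/use:
  B0: def={q,w} ue=∅
  B1: def={w} ue={w}
  B2: def={i} ue=∅
  B3: def={a,i} ue={w}
  B4: def={i,q} ue=∅
  B5: def={i} ue=∅

Backward fixpoint:
  B0 li=∅ lo={w}
  B1 li={w} lo={w}
  B2 li={w} lo={w}
  B3 li={w} lo={w}
  B4 li={w} lo={w}
  B5 li={w} lo={w}

live-out(B0) = ["w"]

Answer: ["w"]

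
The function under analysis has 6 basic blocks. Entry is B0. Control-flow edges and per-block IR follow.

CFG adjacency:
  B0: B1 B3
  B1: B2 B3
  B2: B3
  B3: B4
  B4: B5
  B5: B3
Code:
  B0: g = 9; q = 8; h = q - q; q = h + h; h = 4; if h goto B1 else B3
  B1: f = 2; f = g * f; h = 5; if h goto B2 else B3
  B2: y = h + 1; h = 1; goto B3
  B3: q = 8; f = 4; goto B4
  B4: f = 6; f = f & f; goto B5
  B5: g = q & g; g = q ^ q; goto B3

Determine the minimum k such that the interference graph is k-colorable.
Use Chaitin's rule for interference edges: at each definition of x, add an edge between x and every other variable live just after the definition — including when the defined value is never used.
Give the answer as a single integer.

Per-block:
  B0 def {g,h,q} use ∅
  B1 def {f,h} use {g}
  B2 def {h,y} use {h}
  B3 def {f,q} use ∅
  B4 def {f} use ∅
  B5 def {g} use {g,q}

Backward fixpoint:
  live B0: ∅→{g}
  live B1: {g}→{g,h}
  live B2: {g,h}→{g}
  live B3: {g}→{g,q}
  live B4: {g,q}→{g,q}
  live B5: {g,q}→{g}

Interference:
  f↔{g,q}
  g↔{f,h,q,y}
  h↔{g}
  q↔{f,g}
  y↔{g}

Colouring:
  lower bound: {f,g,q} mutually conflict ⇒ χ ≥ 3
  3-colouring: c0={g}  c1={f,h,y}  c2={q}
  χ = 3

Answer: 3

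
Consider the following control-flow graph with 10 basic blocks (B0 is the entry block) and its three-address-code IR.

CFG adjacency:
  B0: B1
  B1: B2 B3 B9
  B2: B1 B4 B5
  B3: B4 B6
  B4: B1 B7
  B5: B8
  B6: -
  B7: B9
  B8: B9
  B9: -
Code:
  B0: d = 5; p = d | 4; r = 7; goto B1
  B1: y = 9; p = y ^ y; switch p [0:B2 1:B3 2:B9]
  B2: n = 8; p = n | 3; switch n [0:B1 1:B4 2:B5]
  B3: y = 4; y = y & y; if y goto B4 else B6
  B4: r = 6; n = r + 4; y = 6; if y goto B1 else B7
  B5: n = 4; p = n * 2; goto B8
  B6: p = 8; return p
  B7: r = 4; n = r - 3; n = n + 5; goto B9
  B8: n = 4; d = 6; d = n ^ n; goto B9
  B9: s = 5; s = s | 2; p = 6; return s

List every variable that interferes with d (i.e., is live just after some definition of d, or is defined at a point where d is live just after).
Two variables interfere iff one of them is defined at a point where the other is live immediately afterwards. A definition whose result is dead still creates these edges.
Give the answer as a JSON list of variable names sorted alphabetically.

Answer: ["n"]

Working:
Block summaries:
  B0 def {d,p,r} use ∅
  B1 def {p,y} use ∅
  B2 def {n,p} use ∅
  B3 def {y} use ∅
  B4 def {n,r,y} use ∅
  B5 def {n,p} use ∅
  B6 def {p} use ∅
  B7 def {n,r} use ∅
  B8 def {d,n} use ∅
  B9 def {p,s} use ∅

Backward fixpoint:
  live B0: ∅→∅
  live B1: ∅→∅
  live B2: ∅→∅
  live B3: ∅→∅
  live B4: ∅→∅
  live B5: ∅→∅
  live B6: ∅→∅
  live B7: ∅→∅
  live B8: ∅→∅
  live B9: ∅→∅

Interfere edges:
  d↔{n}
  n↔{d,p}
  p↔{n,s}
  r↔∅
  s↔{p}
  y↔∅

N(d) = ["n"]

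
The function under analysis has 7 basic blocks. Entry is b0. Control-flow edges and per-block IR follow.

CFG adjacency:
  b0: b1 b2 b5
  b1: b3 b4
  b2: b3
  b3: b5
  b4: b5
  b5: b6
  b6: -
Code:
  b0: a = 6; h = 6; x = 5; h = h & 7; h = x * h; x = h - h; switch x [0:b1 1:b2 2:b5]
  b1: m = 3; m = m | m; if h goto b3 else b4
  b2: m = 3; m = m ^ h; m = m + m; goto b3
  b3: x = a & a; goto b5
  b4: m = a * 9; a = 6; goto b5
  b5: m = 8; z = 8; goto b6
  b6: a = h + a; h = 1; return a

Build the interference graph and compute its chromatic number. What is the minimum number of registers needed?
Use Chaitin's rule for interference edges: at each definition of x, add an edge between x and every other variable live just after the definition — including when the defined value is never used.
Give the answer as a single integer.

Per-block:
  b0: {a,h,x} / ∅
  b1: {m} / {h}
  b2: {m} / {h}
  b3: {x} / {a}
  b4: {a,m} / {a}
  b5: {m,z} / ∅
  b6: {a,h} / {a,h}

Liveness:
  live b0: ∅→{a,h}
  live b1: {a,h}→{a,h}
  live b2: {a,h}→{a,h}
  live b3: {a,h}→{a,h}
  live b4: {a,h}→{a,h}
  live b5: {a,h}→{a,h}
  live b6: {a,h}→∅

Interference:
  a — {h,m,x,z}
  h — {a,m,x,z}
  m — {a,h}
  x — {a,h}
  z — {a,h}

Colouring:
  {a,h,m} pairwise interfere (3-clique) ⇒ χ ≥ 3
  assign a→r0 h→r1 m→r2 x→r2 z→r2 — no edge inside a register ⇒ χ ≤ 3
  χ = 3

Answer: 3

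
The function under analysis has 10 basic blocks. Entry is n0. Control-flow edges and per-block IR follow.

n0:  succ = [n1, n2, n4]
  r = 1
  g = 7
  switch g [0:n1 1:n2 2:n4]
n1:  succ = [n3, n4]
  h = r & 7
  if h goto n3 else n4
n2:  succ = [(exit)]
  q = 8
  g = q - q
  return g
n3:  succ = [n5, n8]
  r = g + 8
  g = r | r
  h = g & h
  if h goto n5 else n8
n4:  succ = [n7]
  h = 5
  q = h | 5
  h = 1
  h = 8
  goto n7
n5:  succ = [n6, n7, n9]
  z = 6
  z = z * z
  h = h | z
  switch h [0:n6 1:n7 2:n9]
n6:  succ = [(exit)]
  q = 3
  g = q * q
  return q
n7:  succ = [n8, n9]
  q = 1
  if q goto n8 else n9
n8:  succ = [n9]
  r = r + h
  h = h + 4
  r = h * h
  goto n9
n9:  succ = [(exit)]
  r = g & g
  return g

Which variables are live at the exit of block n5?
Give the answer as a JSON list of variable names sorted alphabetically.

Answer: ["g", "h", "r"]

Working:
Block summaries:
  n0: def={g,r} ue=∅
  n1: def={h} ue={r}
  n2: def={g,q} ue=∅
  n3: def={g,h,r} ue={g,h}
  n4: def={h,q} ue=∅
  n5: def={h,z} ue={h}
  n6: def={g,q} ue=∅
  n7: def={q} ue=∅
  n8: def={h,r} ue={h,r}
  n9: def={r} ue={g}

Liveness:
  n0 li=∅ lo={g,r}
  n1 li={g,r} lo={g,h,r}
  n2 li=∅ lo=∅
  n3 li={g,h} lo={g,h,r}
  n4 li={g,r} lo={g,h,r}
  n5 li={g,h,r} lo={g,h,r}
  n6 li=∅ lo=∅
  n7 li={g,h,r} lo={g,h,r}
  n8 li={g,h,r} lo={g}
  n9 li={g} lo=∅

live-out(n5) = ["g", "h", "r"]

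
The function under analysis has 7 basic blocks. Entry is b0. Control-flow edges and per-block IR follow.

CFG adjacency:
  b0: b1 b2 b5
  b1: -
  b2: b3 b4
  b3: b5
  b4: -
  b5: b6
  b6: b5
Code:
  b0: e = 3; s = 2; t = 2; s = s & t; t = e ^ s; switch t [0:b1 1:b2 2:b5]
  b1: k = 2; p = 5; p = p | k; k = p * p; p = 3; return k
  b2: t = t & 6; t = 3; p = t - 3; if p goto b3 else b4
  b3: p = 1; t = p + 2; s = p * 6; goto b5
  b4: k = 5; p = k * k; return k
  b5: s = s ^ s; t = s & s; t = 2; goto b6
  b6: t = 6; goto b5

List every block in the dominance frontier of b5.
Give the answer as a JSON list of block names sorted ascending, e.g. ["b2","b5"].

idom tree: b1←b0 b2←b0 b3←b2 b4←b2 b5←b0 b6←b5
Dom at joins:
  b5: preds {b0,b3,b6}: {b0} ∩ {b0,b2,b3} ∩ {b0,b5,b6} = {b0}; idom=b0

DF derivation:
  join b5 pred b0: · stop@b0
  join b5 pred b3: b3→b2 stop@b0
  join b5 pred b6: b6→b5 stop@b0
  b0 → ∅
  b1 → ∅
  b2 → {b5}
  b3 → {b5}
  b4 → ∅
  b5 → {b5}
  b6 → {b5}

DF(b5) = ["b5"]

Answer: ["b5"]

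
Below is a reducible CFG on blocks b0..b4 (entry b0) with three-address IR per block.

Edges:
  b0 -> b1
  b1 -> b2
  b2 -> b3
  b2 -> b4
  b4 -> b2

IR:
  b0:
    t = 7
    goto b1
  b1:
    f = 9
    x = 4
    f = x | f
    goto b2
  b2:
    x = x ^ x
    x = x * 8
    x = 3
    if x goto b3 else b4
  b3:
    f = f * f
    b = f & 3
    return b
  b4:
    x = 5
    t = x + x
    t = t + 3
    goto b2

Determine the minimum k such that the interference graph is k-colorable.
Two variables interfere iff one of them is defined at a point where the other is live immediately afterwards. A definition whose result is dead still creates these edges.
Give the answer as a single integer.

Block summaries:
  b0: def={t} ue=∅
  b1: def={f,x} ue=∅
  b2: def={x} ue={x}
  b3: def={b,f} ue={f}
  b4: def={t,x} ue=∅

Live sets:
  live b0: ∅→∅
  live b1: ∅→{f,x}
  live b2: {f,x}→{f}
  live b3: {f}→∅
  live b4: {f}→{f,x}

Interfere edges:
  b: ∅
  f: {t,x}
  t: {f,x}
  x: {f,t}

Chromatic number:
  clique {f,t,x} ⇒ need ≥ 3
  3-colouring: c0={b,f}  c1={t}  c2={x}
  χ = 3

Answer: 3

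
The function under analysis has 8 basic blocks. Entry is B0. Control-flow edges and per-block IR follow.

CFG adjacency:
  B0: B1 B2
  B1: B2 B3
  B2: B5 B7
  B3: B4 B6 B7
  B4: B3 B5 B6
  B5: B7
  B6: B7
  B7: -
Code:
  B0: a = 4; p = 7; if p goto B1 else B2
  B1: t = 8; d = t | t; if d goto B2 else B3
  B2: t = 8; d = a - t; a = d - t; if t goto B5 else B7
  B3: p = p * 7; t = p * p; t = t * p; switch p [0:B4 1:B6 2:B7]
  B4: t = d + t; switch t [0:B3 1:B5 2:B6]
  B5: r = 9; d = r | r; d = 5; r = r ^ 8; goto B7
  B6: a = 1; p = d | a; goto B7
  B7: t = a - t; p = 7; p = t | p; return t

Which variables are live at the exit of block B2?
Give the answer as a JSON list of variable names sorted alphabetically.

Answer: ["a", "t"]

Working:
Per-block:
  B0 def {a,p} use ∅
  B1 def {d,t} use ∅
  B2 def {a,d,t} use {a}
  B3 def {p,t} use {p}
  B4 def {t} use {d,t}
  B5 def {d,r} use ∅
  B6 def {a,p} use {d}
  B7 def {p,t} use {a,t}

Live sets:
  live B0: ∅→{a,p}
  live B1: {a,p}→{a,d,p}
  live B2: {a}→{a,t}
  live B3: {a,d,p}→{a,d,p,t}
  live B4: {a,d,p,t}→{a,d,p,t}
  live B5: {a,t}→{a,t}
  live B6: {d,t}→{a,t}
  live B7: {a,t}→∅

live-out(B2) = ["a", "t"]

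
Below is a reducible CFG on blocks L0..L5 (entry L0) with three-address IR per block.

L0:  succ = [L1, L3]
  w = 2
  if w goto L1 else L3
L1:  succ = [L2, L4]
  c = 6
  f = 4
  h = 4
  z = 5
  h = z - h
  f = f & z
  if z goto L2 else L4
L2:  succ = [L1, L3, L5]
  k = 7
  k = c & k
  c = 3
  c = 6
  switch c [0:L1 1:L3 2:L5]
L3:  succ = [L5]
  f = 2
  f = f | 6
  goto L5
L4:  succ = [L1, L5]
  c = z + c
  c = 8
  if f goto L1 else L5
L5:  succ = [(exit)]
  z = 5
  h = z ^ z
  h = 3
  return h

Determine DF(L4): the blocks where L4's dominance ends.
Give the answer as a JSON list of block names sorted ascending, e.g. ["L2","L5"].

Answer: ["L1", "L5"]

Derivation:
idom tree: L1←L0 L2←L1 L3←L0 L4←L1 L5←L0
Dom∩ at merges:
  L1: preds {L0,L2,L4}: {L0} ∩ {L0,L1,L2} ∩ {L0,L1,L4} = {L0}; idom=L0
  L3: preds {L0,L2}: {L0} ∩ {L0,L1,L2} = {L0}; idom=L0
  L5: preds {L2,L3,L4}: {L0,L1,L2} ∩ {L0,L3} ∩ {L0,L1,L4} = {L0}; idom=L0

DF derivation:
  L1←L0: walk · to L0
  L1←L2: walk L2→L1 to L0
  L1←L4: walk L4→L1 to L0
  L3←L0: walk · to L0
  L3←L2: walk L2→L1 to L0
  L5←L2: walk L2→L1 to L0
  L5←L3: walk L3 to L0
  L5←L4: walk L4→L1 to L0
  DF(L0)=∅
  DF(L1)={L1,L3,L5}
  DF(L2)={L1,L3,L5}
  DF(L3)={L5}
  DF(L4)={L1,L5}
  DF(L5)=∅

DF(L4) = ["L1", "L5"]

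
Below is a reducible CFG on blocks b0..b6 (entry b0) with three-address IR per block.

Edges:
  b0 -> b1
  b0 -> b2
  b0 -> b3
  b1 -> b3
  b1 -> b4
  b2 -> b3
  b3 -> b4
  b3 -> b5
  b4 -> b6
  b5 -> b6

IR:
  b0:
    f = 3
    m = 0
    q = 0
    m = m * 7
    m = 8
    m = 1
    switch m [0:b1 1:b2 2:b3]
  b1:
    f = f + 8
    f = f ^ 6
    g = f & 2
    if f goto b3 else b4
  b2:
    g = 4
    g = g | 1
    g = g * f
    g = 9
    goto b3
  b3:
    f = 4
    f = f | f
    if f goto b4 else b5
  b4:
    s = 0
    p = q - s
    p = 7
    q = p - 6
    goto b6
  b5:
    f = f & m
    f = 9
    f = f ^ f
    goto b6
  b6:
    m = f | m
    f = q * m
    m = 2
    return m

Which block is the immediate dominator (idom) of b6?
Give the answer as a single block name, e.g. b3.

Answer: b0

Derivation:
idom tree: b1←b0 b2←b0 b3←b0 b4←b0 b5←b3 b6←b0
Dom∩ at merges:
  b3: preds {b0,b1,b2}: {b0} ∩ {b0,b1} ∩ {b0,b2} = {b0}; idom=b0
  b4: preds {b1,b3}: {b0,b1} ∩ {b0,b3} = {b0}; idom=b0
  b6: preds {b4,b5}: {b0,b4} ∩ {b0,b3,b5} = {b0}; idom=b0

idom(b6) = b0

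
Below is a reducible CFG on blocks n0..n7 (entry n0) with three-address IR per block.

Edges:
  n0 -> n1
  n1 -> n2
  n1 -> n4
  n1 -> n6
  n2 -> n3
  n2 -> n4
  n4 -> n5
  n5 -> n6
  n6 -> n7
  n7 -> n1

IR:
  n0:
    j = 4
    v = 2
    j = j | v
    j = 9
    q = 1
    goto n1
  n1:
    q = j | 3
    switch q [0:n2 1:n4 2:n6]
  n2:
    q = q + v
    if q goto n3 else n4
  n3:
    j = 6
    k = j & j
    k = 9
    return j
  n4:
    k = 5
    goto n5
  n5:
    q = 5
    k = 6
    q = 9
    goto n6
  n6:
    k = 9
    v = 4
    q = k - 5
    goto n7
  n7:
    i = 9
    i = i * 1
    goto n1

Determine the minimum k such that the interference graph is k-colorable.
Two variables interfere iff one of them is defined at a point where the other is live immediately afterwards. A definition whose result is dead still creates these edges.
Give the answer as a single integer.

def/use:
  n0: {j,q,v} / ∅
  n1: {q} / {j}
  n2: {q} / {q,v}
  n3: {j,k} / ∅
  n4: {k} / ∅
  n5: {k,q} / ∅
  n6: {k,q,v} / ∅
  n7: {i} / ∅

Liveness:
  n0: in=∅ out={j,v}
  n1: in={j,v} out={j,q,v}
  n2: in={j,q,v} out={j}
  n3: in=∅ out=∅
  n4: in={j} out={j}
  n5: in={j} out={j}
  n6: in={j} out={j,v}
  n7: in={j,v} out={j,v}

Conflict graph:
  i: {j,v}
  j: {i,k,q,v}
  k: {j,v}
  q: {j,v}
  v: {i,j,k,q}

Registers:
  lower bound: {i,j,v} mutually conflict ⇒ χ ≥ 3
  3-colouring: c0={j}  c1={v}  c2={i,k,q}
  χ = 3

Answer: 3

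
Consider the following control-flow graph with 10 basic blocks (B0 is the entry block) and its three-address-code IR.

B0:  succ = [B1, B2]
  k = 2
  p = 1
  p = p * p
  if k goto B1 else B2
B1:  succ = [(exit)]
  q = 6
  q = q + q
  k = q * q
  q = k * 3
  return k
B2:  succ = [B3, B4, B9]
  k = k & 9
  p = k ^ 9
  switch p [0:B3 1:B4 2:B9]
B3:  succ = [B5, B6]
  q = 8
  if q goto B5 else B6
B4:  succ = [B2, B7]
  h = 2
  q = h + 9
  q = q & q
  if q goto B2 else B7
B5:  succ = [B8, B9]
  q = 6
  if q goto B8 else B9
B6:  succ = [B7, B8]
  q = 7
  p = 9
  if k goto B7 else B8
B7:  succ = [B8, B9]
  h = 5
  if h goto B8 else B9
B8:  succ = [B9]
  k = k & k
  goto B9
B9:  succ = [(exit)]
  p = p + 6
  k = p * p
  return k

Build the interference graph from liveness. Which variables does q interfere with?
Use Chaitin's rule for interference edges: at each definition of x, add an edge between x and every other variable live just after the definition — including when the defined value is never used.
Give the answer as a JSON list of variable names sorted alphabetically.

Block summaries:
  B0: {k,p} / ∅
  B1: {k,q} / ∅
  B2: {k,p} / {k}
  B3: {q} / ∅
  B4: {h,q} / ∅
  B5: {q} / ∅
  B6: {p,q} / {k}
  B7: {h} / ∅
  B8: {k} / {k}
  B9: {k,p} / {p}

Live sets:
  B0: in=∅ out={k}
  B1: in=∅ out=∅
  B2: in={k} out={k,p}
  B3: in={k,p} out={k,p}
  B4: in={k,p} out={k,p}
  B5: in={k,p} out={k,p}
  B6: in={k} out={k,p}
  B7: in={k,p} out={k,p}
  B8: in={k,p} out={p}
  B9: in={p} out=∅

Interfere edges:
  h: {k,p}
  k: {h,p,q}
  p: {h,k,q}
  q: {k,p}

N(q) = ["k", "p"]

Answer: ["k", "p"]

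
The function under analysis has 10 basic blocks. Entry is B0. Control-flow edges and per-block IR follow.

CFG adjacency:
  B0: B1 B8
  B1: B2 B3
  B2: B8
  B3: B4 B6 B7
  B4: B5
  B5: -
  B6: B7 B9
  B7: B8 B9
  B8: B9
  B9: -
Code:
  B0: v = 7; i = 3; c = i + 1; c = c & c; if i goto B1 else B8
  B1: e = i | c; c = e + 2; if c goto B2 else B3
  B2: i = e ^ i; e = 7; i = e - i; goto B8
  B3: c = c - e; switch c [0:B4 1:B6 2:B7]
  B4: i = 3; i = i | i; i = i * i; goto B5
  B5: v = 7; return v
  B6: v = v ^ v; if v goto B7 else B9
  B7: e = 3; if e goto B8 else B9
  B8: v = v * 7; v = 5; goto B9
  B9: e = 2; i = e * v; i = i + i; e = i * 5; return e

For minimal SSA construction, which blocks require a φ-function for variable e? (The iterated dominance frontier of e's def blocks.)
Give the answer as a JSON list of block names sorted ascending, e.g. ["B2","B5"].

idom tree: B1←B0 B2←B1 B3←B1 B4←B3 B5←B4 B6←B3 B7←B3 B8←B0 B9←B0
Join-block Dom:
  B7: preds {B3,B6}: {B0,B1,B3} ∩ {B0,B1,B3,B6} = {B0,B1,B3}; idom=B3
  B8: preds {B0,B2,B7}: {B0} ∩ {B0,B1,B2} ∩ {B0,B1,B3,B7} = {B0}; idom=B0
  B9: preds {B6,B7,B8}: {B0,B1,B3,B6} ∩ {B0,B1,B3,B7} ∩ {B0,B8} = {B0}; idom=B0

DF derivation:
  B7←B3: walk · to B3
  B7←B6: walk B6 to B3
  B8←B0: walk · to B0
  B8←B2: walk B2→B1 to B0
  B8←B7: walk B7→B3→B1 to B0
  B9←B6: walk B6→B3→B1 to B0
  B9←B7: walk B7→B3→B1 to B0
  B9←B8: walk B8 to B0
  B0 → ∅
  B1 → {B8,B9}
  B2 → {B8}
  B3 → {B8,B9}
  B4 → ∅
  B5 → ∅
  B6 → {B7,B9}
  B7 → {B8,B9}
  B8 → {B9}
  B9 → ∅

φ for e: defs {B1,B2,B7,B9}
  DF⁺ = {B8,B9}

Answer: ["B8", "B9"]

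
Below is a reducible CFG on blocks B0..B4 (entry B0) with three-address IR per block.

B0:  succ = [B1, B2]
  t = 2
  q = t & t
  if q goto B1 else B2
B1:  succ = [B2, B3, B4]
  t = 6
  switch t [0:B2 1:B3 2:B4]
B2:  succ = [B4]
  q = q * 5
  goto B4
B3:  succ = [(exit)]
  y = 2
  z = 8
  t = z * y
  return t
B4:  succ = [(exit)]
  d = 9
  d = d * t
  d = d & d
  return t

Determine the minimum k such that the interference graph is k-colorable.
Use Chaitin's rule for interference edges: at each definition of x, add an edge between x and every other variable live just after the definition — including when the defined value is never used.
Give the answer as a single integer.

Answer: 2

Analysis:
Per-block:
  B0 def {q,t} use ∅
  B1 def {t} use ∅
  B2 def {q} use {q}
  B3 def {t,y,z} use ∅
  B4 def {d} use {t}

Live sets:
  B0: in=∅ out={q,t}
  B1: in={q} out={q,t}
  B2: in={q,t} out={t}
  B3: in=∅ out=∅
  B4: in={t} out=∅

Conflict graph:
  d — {t}
  q — {t}
  t — {d,q}
  y — {z}
  z — {y}

Registers:
  clique {d,t} ⇒ need ≥ 2
  assign d→R1 q→R1 t→R0 y→R0 z→R1 — no edge inside a register ⇒ χ ≤ 2
  χ = 2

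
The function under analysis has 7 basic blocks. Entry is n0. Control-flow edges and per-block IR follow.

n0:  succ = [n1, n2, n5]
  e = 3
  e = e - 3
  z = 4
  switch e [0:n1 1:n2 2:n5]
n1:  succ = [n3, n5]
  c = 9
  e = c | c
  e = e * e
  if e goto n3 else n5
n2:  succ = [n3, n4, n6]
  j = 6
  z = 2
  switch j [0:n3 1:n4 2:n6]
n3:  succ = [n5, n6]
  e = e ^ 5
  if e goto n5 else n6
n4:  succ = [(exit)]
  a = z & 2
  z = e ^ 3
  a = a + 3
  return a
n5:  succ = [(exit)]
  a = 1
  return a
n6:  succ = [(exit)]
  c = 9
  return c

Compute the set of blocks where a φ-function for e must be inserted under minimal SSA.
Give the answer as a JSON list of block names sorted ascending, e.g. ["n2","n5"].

Answer: ["n3", "n5", "n6"]

Working:
idom tree: n1←n0 n2←n0 n3←n0 n4←n2 n5←n0 n6←n0
Dom at joins:
  n3: preds {n1,n2}: {n0,n1} ∩ {n0,n2} = {n0}; idom=n0
  n5: preds {n0,n1,n3}: {n0} ∩ {n0,n1} ∩ {n0,n3} = {n0}; idom=n0
  n6: preds {n2,n3}: {n0,n2} ∩ {n0,n3} = {n0}; idom=n0

Frontier:
  join n3 pred n1: n1 stop@n0
  join n3 pred n2: n2 stop@n0
  join n5 pred n0: · stop@n0
  join n5 pred n1: n1 stop@n0
  join n5 pred n3: n3 stop@n0
  join n6 pred n2: n2 stop@n0
  join n6 pred n3: n3 stop@n0
  n0: DF=∅
  n1: DF={n3,n5}
  n2: DF={n3,n6}
  n3: DF={n5,n6}
  n4: DF=∅
  n5: DF=∅
  n6: DF=∅

φ for e: defs {n0,n1,n3}
  DF⁺ = {n3,n5,n6}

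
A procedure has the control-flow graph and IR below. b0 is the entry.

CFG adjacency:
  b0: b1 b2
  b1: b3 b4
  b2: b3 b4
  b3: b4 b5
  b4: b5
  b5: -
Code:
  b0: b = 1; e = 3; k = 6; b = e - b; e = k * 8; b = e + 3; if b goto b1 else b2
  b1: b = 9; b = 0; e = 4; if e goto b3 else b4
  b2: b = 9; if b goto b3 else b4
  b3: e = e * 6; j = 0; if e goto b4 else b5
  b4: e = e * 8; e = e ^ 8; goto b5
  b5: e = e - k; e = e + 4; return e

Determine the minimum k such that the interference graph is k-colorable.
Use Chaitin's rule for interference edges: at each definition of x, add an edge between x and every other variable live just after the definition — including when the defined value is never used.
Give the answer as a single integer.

Answer: 3

Derivation:
Block summaries:
  b0: {b,e,k} / ∅
  b1: {b,e} / ∅
  b2: {b} / ∅
  b3: {e,j} / {e}
  b4: {e} / {e}
  b5: {e} / {e,k}

Backward fixpoint:
  live b0: ∅→{e,k}
  live b1: {k}→{e,k}
  live b2: {e,k}→{e,k}
  live b3: {e,k}→{e,k}
  live b4: {e,k}→{e,k}
  live b5: {e,k}→∅

Conflict graph:
  b↔{e,k}
  e↔{b,j,k}
  j↔{e,k}
  k↔{b,e,j}

Registers:
  lower bound: {b,e,k} mutually conflict ⇒ χ ≥ 3
  assign b→R2 e→R0 j→R2 k→R1 — no edge inside a register ⇒ χ ≤ 3
  χ = 3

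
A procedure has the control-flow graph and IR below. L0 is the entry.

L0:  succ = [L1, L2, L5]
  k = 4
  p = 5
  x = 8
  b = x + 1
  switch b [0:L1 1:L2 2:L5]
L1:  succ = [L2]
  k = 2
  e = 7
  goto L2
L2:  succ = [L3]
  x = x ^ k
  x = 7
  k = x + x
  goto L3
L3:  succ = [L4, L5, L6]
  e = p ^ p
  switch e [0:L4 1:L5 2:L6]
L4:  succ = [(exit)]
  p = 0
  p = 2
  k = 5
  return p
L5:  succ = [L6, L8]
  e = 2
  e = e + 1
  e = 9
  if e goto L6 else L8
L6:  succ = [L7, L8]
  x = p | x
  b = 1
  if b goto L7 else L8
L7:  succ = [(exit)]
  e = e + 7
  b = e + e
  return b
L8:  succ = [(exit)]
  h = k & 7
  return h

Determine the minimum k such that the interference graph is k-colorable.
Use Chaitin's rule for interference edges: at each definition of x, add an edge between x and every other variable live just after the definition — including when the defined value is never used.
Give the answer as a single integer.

Answer: 5

Analysis:
def/use:
  L0 def {b,k,p,x} use ∅
  L1 def {e,k} use ∅
  L2 def {k,x} use {k,x}
  L3 def {e} use {p}
  L4 def {k,p} use ∅
  L5 def {e} use ∅
  L6 def {b,x} use {p,x}
  L7 def {b,e} use {e}
  L8 def {h} use {k}

Backward fixpoint:
  L0: in=∅ out={k,p,x}
  L1: in={p,x} out={k,p,x}
  L2: in={k,p,x} out={k,p,x}
  L3: in={k,p,x} out={e,k,p,x}
  L4: in=∅ out=∅
  L5: in={k,p,x} out={e,k,p,x}
  L6: in={e,k,p,x} out={e,k}
  L7: in={e} out=∅
  L8: in={k} out=∅

Interfere edges:
  b: {e,k,p,x}
  e: {b,k,p,x}
  h: ∅
  k: {b,e,p,x}
  p: {b,e,k,x}
  x: {b,e,k,p}

Colouring:
  lower bound: {b,e,k,p,x} mutually conflict ⇒ χ ≥ 5
  5-colouring: R0={b,h}  R1={e}  R2={k}  R3={p}  R4={x}
  χ = 5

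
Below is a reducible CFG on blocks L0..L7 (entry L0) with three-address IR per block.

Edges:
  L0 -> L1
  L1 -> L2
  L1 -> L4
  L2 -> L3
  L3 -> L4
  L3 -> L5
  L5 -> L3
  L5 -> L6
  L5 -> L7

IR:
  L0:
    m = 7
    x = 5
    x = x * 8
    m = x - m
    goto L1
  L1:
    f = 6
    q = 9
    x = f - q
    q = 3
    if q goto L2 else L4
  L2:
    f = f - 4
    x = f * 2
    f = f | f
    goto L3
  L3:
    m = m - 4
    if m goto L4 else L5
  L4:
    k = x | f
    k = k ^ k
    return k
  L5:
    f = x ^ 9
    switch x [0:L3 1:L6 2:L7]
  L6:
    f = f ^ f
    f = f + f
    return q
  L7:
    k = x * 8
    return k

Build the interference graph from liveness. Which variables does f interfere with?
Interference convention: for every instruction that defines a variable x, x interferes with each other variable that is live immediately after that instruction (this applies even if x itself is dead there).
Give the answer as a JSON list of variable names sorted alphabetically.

Per-block:
  L0: {m,x} / ∅
  L1: {f,q,x} / ∅
  L2: {f,x} / {f}
  L3: {m} / {m}
  L4: {k} / {f,x}
  L5: {f} / {x}
  L6: {f} / {f,q}
  L7: {k} / {x}

Backward fixpoint:
  L0: in=∅ out={m}
  L1: in={m} out={f,m,q,x}
  L2: in={f,m,q} out={f,m,q,x}
  L3: in={f,m,q,x} out={f,m,q,x}
  L4: in={f,x} out=∅
  L5: in={m,q,x} out={f,m,q,x}
  L6: in={f,q} out=∅
  L7: in={x} out=∅

Conflict graph:
  f: {m,q,x}
  k: ∅
  m: {f,q,x}
  q: {f,m,x}
  x: {f,m,q}

N(f) = ["m", "q", "x"]

Answer: ["m", "q", "x"]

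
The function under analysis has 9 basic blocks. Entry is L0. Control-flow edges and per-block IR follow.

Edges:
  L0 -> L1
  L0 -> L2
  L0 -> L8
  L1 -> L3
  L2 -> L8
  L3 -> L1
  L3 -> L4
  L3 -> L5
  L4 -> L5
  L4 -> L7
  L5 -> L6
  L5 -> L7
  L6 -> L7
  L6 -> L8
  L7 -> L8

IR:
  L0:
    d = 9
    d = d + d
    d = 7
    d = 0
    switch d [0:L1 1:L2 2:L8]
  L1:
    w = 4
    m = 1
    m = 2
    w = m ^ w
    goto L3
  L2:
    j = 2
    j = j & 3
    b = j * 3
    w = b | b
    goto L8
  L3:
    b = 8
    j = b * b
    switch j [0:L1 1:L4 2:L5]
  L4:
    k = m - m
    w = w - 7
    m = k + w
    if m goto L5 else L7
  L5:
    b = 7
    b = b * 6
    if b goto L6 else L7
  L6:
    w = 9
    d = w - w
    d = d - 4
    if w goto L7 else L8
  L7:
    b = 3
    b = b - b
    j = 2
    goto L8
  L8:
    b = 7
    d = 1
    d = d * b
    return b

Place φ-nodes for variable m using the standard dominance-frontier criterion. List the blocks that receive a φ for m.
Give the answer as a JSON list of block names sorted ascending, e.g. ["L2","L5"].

idom tree: L1←L0 L2←L0 L3←L1 L4←L3 L5←L3 L6←L5 L7←L3 L8←L0
Dom at joins:
  L1: preds {L0,L3}: {L0} ∩ {L0,L1,L3} = {L0}; idom=L0
  L5: preds {L3,L4}: {L0,L1,L3} ∩ {L0,L1,L3,L4} = {L0,L1,L3}; idom=L3
  L7: preds {L4,L5,L6}: {L0,L1,L3,L4} ∩ {L0,L1,L3,L5} ∩ {L0,L1,L3,L5,L6} = {L0,L1,L3}; idom=L3
  L8: preds {L0,L2,L6,L7}: {L0} ∩ {L0,L2} ∩ {L0,L1,L3,L5,L6} ∩ {L0,L1,L3,L7} = {L0}; idom=L0

DF walk-up:
  L1←L0: walk · to L0
  L1←L3: walk L3→L1 to L0
  L5←L3: walk · to L3
  L5←L4: walk L4 to L3
  L7←L4: walk L4 to L3
  L7←L5: walk L5 to L3
  L7←L6: walk L6→L5 to L3
  L8←L0: walk · to L0
  L8←L2: walk L2 to L0
  L8←L6: walk L6→L5→L3→L1 to L0
  L8←L7: walk L7→L3→L1 to L0
  L0: DF=∅
  L1: DF={L1,L8}
  L2: DF={L8}
  L3: DF={L1,L8}
  L4: DF={L5,L7}
  L5: DF={L7,L8}
  L6: DF={L7,L8}
  L7: DF={L8}
  L8: DF=∅

φ for m: defs {L1,L4}
  DF⁺ = {L1,L5,L7,L8}

Answer: ["L1", "L5", "L7", "L8"]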